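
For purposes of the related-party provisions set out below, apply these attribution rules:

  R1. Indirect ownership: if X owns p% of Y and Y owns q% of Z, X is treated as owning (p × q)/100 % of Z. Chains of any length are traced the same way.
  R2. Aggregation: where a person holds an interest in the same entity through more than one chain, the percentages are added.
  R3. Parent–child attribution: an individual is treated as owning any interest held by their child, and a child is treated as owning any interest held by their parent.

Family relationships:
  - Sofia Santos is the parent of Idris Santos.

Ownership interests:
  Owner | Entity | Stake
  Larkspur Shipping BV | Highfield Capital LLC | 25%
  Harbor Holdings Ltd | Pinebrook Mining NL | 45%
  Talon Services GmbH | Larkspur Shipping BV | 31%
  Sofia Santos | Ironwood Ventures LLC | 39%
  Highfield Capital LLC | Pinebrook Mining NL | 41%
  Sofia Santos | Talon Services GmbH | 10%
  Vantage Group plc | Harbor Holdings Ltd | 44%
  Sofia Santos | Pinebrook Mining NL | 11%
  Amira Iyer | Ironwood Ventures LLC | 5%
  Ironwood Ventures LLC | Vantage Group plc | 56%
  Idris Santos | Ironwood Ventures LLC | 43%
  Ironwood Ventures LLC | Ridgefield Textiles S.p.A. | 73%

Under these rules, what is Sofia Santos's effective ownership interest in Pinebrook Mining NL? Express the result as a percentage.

20.40991%

By parent–child attribution (R3), Sofia Santos is treated as also owning Idris Santos's interest in Ironwood Ventures LLC, giving 39% + 43% = 82%.
Chain via Talon Services GmbH → Larkspur Shipping BV → Highfield Capital LLC (R1): 10% × 31% × 25% × 41% = 0.31775% of Pinebrook Mining NL.
Chain via Ironwood Ventures LLC → Vantage Group plc → Harbor Holdings Ltd (R1): 82% × 56% × 44% × 45% = 9.09216% of Pinebrook Mining NL.
Direct interest in Pinebrook Mining NL: 11%.
Aggregating (R2): 0.31775% + 9.09216% + 11% = 20.40991%.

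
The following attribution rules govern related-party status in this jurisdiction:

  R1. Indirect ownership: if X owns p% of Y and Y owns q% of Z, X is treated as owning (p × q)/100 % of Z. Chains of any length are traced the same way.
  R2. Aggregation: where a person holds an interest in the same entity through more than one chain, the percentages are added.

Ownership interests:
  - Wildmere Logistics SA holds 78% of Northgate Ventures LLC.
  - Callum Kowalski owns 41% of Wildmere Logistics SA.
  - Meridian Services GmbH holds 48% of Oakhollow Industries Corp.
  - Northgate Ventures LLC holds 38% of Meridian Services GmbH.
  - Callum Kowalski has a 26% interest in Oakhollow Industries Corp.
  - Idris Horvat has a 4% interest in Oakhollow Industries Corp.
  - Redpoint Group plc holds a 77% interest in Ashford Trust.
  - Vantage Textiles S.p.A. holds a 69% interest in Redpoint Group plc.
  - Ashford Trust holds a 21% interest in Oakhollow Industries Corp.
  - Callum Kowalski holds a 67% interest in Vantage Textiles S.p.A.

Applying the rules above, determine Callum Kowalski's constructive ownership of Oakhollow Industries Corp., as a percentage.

Chain via Wildmere Logistics SA → Northgate Ventures LLC → Meridian Services GmbH (R1): 41% × 78% × 38% × 48% = 5.833152% of Oakhollow Industries Corp.
Chain via Vantage Textiles S.p.A. → Redpoint Group plc → Ashford Trust (R1): 67% × 69% × 77% × 21% = 7.475391% of Oakhollow Industries Corp.
Direct interest in Oakhollow Industries Corp: 26%.
Aggregating (R2): 5.833152% + 7.475391% + 26% = 39.308543%.

39.308543%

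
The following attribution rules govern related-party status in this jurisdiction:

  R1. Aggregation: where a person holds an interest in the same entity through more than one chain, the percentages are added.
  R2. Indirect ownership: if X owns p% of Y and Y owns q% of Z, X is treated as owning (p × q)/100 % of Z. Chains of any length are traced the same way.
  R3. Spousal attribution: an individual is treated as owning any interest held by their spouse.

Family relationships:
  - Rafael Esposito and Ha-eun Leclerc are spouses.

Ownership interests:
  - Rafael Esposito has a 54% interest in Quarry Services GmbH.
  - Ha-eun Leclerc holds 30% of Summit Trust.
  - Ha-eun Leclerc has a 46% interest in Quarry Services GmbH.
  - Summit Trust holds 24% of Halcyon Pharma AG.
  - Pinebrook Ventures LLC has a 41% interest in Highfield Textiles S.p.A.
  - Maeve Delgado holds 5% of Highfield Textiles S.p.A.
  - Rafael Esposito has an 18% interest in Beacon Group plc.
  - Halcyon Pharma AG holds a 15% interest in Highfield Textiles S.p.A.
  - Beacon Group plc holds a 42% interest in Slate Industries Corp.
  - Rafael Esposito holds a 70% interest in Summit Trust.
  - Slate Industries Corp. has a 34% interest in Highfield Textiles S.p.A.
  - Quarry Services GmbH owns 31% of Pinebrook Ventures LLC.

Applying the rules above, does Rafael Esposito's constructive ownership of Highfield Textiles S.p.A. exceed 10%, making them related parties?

By spousal attribution (R3), Rafael Esposito is treated as also owning Ha-eun Leclerc's interest in Quarry Services GmbH, giving 54% + 46% = 100%.
By spousal attribution (R3), Rafael Esposito is treated as also owning Ha-eun Leclerc's interest in Summit Trust, giving 70% + 30% = 100%.
Chain via Beacon Group plc → Slate Industries Corp. (R2): 18% × 42% × 34% = 2.5704% of Highfield Textiles S.p.A.
Chain via Quarry Services GmbH → Pinebrook Ventures LLC (R2): 100% × 31% × 41% = 12.71% of Highfield Textiles S.p.A.
Chain via Summit Trust → Halcyon Pharma AG (R2): 100% × 24% × 15% = 3.6% of Highfield Textiles S.p.A.
Aggregating (R1): 2.5704% + 12.71% + 3.6% = 18.8804%.
18.8804% exceeds the 10% threshold, so Rafael is a related party to Highfield Textiles S.p.A.

Yes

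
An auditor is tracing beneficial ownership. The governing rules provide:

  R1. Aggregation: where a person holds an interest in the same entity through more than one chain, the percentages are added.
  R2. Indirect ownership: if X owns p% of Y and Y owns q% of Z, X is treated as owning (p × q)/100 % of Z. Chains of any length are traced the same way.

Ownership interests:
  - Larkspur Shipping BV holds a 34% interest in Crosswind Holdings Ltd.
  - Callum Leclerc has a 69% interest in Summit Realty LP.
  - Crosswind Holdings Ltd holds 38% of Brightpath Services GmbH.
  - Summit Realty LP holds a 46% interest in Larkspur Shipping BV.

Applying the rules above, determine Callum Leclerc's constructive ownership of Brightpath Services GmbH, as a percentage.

Chain via Summit Realty LP → Larkspur Shipping BV → Crosswind Holdings Ltd (R2): 69% × 46% × 34% × 38% = 4.100808% of Brightpath Services GmbH.

4.100808%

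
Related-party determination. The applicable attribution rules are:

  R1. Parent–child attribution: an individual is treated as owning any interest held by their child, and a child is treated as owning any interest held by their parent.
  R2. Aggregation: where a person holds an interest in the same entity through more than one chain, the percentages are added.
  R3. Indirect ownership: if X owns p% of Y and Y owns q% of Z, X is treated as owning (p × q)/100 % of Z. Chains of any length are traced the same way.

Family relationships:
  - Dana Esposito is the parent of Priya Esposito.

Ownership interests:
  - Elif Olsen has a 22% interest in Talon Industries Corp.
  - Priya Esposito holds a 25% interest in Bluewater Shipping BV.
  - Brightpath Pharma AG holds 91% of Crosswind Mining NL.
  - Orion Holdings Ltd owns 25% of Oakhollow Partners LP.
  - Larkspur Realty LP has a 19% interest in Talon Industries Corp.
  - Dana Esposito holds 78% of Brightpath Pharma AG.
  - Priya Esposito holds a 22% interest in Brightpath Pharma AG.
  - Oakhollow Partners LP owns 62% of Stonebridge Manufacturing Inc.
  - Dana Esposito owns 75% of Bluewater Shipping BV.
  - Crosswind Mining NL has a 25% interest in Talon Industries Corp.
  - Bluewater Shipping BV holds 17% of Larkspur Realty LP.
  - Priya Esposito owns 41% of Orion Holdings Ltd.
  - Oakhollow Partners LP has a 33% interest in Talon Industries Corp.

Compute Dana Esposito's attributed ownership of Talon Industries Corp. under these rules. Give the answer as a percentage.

By parent–child attribution (R1), Dana Esposito is treated as also owning Priya Esposito's interest in Brightpath Pharma AG, giving 78% + 22% = 100%.
By parent–child attribution (R1), Dana Esposito is treated as also owning Priya Esposito's interest in Bluewater Shipping BV, giving 75% + 25% = 100%.
By parent–child attribution (R1), Dana Esposito is treated as owning Priya Esposito's 41% interest in Orion Holdings Ltd.
Chain via Brightpath Pharma AG → Crosswind Mining NL (R3): 100% × 91% × 25% = 22.75% of Talon Industries Corp.
Chain via Bluewater Shipping BV → Larkspur Realty LP (R3): 100% × 17% × 19% = 3.23% of Talon Industries Corp.
Chain via Orion Holdings Ltd → Oakhollow Partners LP (R3): 41% × 25% × 33% = 3.3825% of Talon Industries Corp.
Aggregating (R2): 22.75% + 3.23% + 3.3825% = 29.3625%.

29.3625%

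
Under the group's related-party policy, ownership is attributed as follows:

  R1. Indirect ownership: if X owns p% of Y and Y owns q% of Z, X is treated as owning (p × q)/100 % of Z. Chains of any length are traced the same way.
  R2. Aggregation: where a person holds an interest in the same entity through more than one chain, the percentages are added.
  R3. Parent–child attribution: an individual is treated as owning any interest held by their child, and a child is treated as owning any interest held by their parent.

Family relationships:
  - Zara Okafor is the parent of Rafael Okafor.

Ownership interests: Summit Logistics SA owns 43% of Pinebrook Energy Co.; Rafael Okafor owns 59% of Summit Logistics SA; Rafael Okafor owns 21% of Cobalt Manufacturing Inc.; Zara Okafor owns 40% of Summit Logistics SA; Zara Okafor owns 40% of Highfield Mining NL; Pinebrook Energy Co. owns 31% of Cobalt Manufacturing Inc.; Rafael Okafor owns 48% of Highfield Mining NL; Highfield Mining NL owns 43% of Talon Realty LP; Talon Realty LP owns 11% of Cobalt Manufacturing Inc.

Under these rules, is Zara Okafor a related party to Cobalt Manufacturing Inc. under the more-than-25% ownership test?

Yes

By parent–child attribution (R3), Zara Okafor is treated as also owning Rafael Okafor's interest in Highfield Mining NL, giving 40% + 48% = 88%.
By parent–child attribution (R3), Zara Okafor is treated as also owning Rafael Okafor's interest in Summit Logistics SA, giving 40% + 59% = 99%.
By parent–child attribution (R3), Zara Okafor is treated as owning Rafael Okafor's 21% interest in Cobalt Manufacturing Inc.
Chain via Highfield Mining NL → Talon Realty LP (R1): 88% × 43% × 11% = 4.1624% of Cobalt Manufacturing Inc.
Chain via Summit Logistics SA → Pinebrook Energy Co. (R1): 99% × 43% × 31% = 13.1967% of Cobalt Manufacturing Inc.
Direct interest in Cobalt Manufacturing Inc: 21%.
Aggregating (R2): 4.1624% + 13.1967% + 21% = 38.3591%.
38.3591% exceeds the 25% threshold, so Zara is a related party to Cobalt Manufacturing Inc.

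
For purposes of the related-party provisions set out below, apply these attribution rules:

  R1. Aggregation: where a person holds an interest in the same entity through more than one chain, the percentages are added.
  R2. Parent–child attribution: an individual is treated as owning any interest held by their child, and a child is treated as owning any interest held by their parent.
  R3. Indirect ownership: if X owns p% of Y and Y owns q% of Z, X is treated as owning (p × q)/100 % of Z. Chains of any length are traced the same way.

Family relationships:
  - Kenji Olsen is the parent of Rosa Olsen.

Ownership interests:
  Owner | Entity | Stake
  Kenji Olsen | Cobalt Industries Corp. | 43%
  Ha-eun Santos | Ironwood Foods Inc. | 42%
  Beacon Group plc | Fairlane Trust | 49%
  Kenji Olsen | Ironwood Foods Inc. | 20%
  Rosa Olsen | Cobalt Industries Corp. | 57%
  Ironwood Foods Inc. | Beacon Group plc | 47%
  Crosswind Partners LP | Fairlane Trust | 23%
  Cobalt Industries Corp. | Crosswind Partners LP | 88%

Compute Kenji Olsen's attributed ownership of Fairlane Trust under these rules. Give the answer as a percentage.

24.846%

By parent–child attribution (R2), Kenji Olsen is treated as also owning Rosa Olsen's interest in Cobalt Industries Corp, giving 43% + 57% = 100%.
Chain via Ironwood Foods Inc. → Beacon Group plc (R3): 20% × 47% × 49% = 4.606% of Fairlane Trust.
Chain via Cobalt Industries Corp. → Crosswind Partners LP (R3): 100% × 88% × 23% = 20.24% of Fairlane Trust.
Aggregating (R1): 4.606% + 20.24% = 24.846%.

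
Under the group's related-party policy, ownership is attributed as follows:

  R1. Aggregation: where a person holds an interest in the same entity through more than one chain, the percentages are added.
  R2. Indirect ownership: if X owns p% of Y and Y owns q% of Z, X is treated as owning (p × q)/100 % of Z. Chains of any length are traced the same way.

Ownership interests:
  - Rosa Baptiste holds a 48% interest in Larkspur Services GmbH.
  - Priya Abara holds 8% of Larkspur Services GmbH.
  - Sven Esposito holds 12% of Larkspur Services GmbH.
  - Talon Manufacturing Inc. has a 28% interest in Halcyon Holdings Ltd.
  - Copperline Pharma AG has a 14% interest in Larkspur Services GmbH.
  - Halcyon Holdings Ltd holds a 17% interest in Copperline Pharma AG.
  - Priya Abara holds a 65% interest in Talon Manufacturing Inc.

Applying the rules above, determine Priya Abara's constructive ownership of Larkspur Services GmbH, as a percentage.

8.43316%

Chain via Talon Manufacturing Inc. → Halcyon Holdings Ltd → Copperline Pharma AG (R2): 65% × 28% × 17% × 14% = 0.43316% of Larkspur Services GmbH.
Direct interest in Larkspur Services GmbH: 8%.
Aggregating (R1): 0.43316% + 8% = 8.43316%.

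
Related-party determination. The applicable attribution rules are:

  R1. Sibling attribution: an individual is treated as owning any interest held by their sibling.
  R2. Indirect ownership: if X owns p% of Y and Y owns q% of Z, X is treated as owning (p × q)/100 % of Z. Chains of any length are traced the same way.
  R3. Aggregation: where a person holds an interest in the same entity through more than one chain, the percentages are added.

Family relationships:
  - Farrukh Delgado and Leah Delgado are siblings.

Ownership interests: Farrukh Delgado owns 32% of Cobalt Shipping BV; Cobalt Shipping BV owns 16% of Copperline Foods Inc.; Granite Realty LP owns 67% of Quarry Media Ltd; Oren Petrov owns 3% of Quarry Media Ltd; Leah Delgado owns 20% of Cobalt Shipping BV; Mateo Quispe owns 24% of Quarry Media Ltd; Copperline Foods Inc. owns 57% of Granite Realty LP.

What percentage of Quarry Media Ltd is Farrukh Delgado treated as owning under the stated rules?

3.177408%

By sibling attribution (R1), Farrukh Delgado is treated as also owning Leah Delgado's interest in Cobalt Shipping BV, giving 32% + 20% = 52%.
Chain via Cobalt Shipping BV → Copperline Foods Inc. → Granite Realty LP (R2): 52% × 16% × 57% × 67% = 3.177408% of Quarry Media Ltd.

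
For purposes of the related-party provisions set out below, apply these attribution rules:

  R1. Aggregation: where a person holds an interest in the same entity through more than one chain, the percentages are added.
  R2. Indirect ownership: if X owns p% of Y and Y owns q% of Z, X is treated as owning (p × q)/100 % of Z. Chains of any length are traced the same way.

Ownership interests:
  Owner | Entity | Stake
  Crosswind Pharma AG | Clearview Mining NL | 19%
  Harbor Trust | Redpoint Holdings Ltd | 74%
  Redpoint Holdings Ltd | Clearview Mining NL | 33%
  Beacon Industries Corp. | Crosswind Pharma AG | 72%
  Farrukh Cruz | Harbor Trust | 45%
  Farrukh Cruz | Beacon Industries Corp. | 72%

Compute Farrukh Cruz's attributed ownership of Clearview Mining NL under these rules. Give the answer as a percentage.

20.8386%

Chain via Beacon Industries Corp. → Crosswind Pharma AG (R2): 72% × 72% × 19% = 9.8496% of Clearview Mining NL.
Chain via Harbor Trust → Redpoint Holdings Ltd (R2): 45% × 74% × 33% = 10.989% of Clearview Mining NL.
Aggregating (R1): 9.8496% + 10.989% = 20.8386%.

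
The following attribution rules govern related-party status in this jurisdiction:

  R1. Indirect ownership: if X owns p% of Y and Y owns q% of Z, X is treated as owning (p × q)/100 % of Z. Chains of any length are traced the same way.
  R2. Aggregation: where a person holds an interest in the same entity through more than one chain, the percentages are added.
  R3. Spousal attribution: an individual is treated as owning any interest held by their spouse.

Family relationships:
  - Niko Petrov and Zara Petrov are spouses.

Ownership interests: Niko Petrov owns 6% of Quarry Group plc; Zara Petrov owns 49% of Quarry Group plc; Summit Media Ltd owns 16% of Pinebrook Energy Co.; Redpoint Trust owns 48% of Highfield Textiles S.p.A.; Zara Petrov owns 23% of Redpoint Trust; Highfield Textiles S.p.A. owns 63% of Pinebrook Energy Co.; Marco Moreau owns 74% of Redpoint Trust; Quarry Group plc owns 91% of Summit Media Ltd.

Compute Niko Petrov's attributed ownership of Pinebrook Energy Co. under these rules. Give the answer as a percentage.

By spousal attribution (R3), Niko Petrov is treated as also owning Zara Petrov's interest in Quarry Group plc, giving 6% + 49% = 55%.
By spousal attribution (R3), Niko Petrov is treated as owning Zara Petrov's 23% interest in Redpoint Trust.
Chain via Quarry Group plc → Summit Media Ltd (R1): 55% × 91% × 16% = 8.008% of Pinebrook Energy Co.
Chain via Redpoint Trust → Highfield Textiles S.p.A. (R1): 23% × 48% × 63% = 6.9552% of Pinebrook Energy Co.
Aggregating (R2): 8.008% + 6.9552% = 14.9632%.

14.9632%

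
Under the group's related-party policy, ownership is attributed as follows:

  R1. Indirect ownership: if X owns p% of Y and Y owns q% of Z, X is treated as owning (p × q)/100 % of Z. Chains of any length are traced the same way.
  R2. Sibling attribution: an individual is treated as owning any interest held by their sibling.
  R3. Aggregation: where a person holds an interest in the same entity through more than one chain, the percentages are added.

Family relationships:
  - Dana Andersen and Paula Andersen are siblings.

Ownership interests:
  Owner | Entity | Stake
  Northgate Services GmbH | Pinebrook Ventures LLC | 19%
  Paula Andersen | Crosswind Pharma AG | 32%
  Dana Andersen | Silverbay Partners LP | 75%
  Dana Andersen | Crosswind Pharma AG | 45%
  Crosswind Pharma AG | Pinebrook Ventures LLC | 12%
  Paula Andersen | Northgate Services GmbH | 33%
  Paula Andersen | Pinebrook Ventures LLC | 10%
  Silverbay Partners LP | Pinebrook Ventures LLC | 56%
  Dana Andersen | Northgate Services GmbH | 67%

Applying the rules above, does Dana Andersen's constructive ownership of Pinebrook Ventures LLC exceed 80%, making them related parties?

By sibling attribution (R2), Dana Andersen is treated as also owning Paula Andersen's interest in Northgate Services GmbH, giving 67% + 33% = 100%.
By sibling attribution (R2), Dana Andersen is treated as also owning Paula Andersen's interest in Crosswind Pharma AG, giving 45% + 32% = 77%.
By sibling attribution (R2), Dana Andersen is treated as owning Paula Andersen's 10% interest in Pinebrook Ventures LLC.
Chain via Northgate Services GmbH (R1): 100% × 19% = 19% of Pinebrook Ventures LLC.
Chain via Silverbay Partners LP (R1): 75% × 56% = 42% of Pinebrook Ventures LLC.
Chain via Crosswind Pharma AG (R1): 77% × 12% = 9.24% of Pinebrook Ventures LLC.
Direct interest in Pinebrook Ventures LLC: 10%.
Aggregating (R3): 19% + 42% + 9.24% + 10% = 80.24%.
80.24% exceeds the 80% threshold, so Dana is a related party to Pinebrook Ventures LLC.

Yes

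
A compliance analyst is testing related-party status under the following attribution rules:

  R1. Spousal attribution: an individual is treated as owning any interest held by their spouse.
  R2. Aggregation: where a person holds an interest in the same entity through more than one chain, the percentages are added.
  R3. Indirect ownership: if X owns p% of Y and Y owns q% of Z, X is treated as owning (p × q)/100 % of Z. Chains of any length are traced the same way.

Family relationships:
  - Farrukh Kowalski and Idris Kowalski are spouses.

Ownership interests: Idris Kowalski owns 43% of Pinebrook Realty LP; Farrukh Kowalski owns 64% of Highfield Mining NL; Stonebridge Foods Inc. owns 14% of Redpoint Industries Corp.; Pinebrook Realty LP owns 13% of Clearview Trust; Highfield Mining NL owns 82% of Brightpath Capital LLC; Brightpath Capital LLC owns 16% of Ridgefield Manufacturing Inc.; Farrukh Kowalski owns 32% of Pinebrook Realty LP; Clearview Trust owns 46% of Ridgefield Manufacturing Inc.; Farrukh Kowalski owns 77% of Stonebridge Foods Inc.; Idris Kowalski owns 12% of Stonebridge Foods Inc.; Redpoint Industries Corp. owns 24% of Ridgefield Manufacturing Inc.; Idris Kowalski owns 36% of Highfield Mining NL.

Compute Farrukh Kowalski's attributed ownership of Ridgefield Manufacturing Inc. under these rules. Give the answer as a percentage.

By spousal attribution (R1), Farrukh Kowalski is treated as also owning Idris Kowalski's interest in Highfield Mining NL, giving 64% + 36% = 100%.
By spousal attribution (R1), Farrukh Kowalski is treated as also owning Idris Kowalski's interest in Stonebridge Foods Inc, giving 77% + 12% = 89%.
By spousal attribution (R1), Farrukh Kowalski is treated as also owning Idris Kowalski's interest in Pinebrook Realty LP, giving 32% + 43% = 75%.
Chain via Highfield Mining NL → Brightpath Capital LLC (R3): 100% × 82% × 16% = 13.12% of Ridgefield Manufacturing Inc.
Chain via Stonebridge Foods Inc. → Redpoint Industries Corp. (R3): 89% × 14% × 24% = 2.9904% of Ridgefield Manufacturing Inc.
Chain via Pinebrook Realty LP → Clearview Trust (R3): 75% × 13% × 46% = 4.485% of Ridgefield Manufacturing Inc.
Aggregating (R2): 13.12% + 2.9904% + 4.485% = 20.5954%.

20.5954%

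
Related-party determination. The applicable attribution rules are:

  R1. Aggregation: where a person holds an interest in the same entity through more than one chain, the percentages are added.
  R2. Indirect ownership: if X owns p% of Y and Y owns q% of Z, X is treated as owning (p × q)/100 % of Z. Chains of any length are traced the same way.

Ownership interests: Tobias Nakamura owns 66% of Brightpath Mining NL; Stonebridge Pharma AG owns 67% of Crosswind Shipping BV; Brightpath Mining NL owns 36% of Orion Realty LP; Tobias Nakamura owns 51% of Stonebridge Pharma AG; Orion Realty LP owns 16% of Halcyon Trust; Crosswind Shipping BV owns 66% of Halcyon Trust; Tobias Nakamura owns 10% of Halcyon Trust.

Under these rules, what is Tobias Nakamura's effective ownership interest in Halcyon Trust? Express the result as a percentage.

36.3538%

Chain via Stonebridge Pharma AG → Crosswind Shipping BV (R2): 51% × 67% × 66% = 22.5522% of Halcyon Trust.
Chain via Brightpath Mining NL → Orion Realty LP (R2): 66% × 36% × 16% = 3.8016% of Halcyon Trust.
Direct interest in Halcyon Trust: 10%.
Aggregating (R1): 22.5522% + 3.8016% + 10% = 36.3538%.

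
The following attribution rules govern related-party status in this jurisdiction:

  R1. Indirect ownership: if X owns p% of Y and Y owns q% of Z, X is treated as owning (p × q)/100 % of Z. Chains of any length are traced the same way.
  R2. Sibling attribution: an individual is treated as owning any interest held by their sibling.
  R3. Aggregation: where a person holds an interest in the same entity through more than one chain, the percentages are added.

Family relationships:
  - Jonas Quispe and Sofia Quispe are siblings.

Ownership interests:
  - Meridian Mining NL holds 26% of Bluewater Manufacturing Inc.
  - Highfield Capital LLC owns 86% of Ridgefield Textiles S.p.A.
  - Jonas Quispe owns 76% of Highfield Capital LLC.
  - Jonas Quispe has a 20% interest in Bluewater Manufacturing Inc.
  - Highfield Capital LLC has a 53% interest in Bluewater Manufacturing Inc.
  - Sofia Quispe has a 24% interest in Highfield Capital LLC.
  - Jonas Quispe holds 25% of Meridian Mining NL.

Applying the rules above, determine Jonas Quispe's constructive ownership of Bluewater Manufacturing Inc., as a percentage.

By sibling attribution (R2), Jonas Quispe is treated as also owning Sofia Quispe's interest in Highfield Capital LLC, giving 76% + 24% = 100%.
Chain via Highfield Capital LLC (R1): 100% × 53% = 53% of Bluewater Manufacturing Inc.
Chain via Meridian Mining NL (R1): 25% × 26% = 6.5% of Bluewater Manufacturing Inc.
Direct interest in Bluewater Manufacturing Inc: 20%.
Aggregating (R3): 53% + 6.5% + 20% = 79.5%.

79.5%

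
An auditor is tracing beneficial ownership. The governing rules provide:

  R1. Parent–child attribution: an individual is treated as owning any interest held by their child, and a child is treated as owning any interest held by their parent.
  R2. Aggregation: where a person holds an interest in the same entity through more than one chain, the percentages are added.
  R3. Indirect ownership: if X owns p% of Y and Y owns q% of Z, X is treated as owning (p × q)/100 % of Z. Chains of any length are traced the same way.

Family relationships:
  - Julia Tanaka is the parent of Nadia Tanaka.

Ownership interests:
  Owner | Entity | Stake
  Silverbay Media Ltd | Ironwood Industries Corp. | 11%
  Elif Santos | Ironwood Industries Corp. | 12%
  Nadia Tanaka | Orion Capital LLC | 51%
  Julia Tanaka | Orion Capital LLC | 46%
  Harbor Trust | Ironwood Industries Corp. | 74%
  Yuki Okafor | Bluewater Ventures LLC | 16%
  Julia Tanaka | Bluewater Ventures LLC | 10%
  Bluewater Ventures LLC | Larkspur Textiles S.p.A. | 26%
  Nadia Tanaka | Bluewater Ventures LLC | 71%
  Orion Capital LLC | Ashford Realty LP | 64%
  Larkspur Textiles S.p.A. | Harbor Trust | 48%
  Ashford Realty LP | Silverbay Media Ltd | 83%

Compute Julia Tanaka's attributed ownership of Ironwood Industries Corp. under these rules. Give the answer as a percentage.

By parent–child attribution (R1), Julia Tanaka is treated as also owning Nadia Tanaka's interest in Bluewater Ventures LLC, giving 10% + 71% = 81%.
By parent–child attribution (R1), Julia Tanaka is treated as also owning Nadia Tanaka's interest in Orion Capital LLC, giving 46% + 51% = 97%.
Chain via Bluewater Ventures LLC → Larkspur Textiles S.p.A. → Harbor Trust (R3): 81% × 26% × 48% × 74% = 7.480512% of Ironwood Industries Corp.
Chain via Orion Capital LLC → Ashford Realty LP → Silverbay Media Ltd (R3): 97% × 64% × 83% × 11% = 5.667904% of Ironwood Industries Corp.
Aggregating (R2): 7.480512% + 5.667904% = 13.148416%.

13.148416%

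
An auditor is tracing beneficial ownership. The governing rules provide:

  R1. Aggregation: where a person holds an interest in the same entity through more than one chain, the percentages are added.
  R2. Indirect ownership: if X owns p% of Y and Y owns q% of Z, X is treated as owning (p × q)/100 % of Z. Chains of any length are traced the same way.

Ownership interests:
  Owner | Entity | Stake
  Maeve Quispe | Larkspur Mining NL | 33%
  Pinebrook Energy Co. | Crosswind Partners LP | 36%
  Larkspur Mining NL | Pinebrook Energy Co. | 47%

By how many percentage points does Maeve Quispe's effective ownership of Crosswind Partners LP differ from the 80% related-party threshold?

74.4164

Chain via Larkspur Mining NL → Pinebrook Energy Co. (R2): 33% × 47% × 36% = 5.5836% of Crosswind Partners LP.
5.5836% falls short of the 80% threshold by 74.4164 percentage points.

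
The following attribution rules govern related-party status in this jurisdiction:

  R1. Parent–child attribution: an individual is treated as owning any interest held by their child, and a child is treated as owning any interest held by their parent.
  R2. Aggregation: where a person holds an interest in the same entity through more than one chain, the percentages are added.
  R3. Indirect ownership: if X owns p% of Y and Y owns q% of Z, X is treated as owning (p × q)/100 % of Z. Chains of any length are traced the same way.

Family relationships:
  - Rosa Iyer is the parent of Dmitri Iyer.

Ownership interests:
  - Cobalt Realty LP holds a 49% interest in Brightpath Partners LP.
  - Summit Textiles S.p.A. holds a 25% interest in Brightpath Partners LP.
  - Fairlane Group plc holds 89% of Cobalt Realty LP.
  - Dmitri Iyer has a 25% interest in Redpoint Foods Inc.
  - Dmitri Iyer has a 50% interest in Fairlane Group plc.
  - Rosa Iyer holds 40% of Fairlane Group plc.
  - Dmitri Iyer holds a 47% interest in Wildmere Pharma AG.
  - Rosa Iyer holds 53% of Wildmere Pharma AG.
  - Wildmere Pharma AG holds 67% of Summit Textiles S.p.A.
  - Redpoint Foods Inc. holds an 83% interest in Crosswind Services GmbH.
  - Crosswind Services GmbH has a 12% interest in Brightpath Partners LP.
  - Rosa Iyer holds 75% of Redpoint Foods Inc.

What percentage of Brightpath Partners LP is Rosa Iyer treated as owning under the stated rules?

65.959%

By parent–child attribution (R1), Rosa Iyer is treated as also owning Dmitri Iyer's interest in Wildmere Pharma AG, giving 53% + 47% = 100%.
By parent–child attribution (R1), Rosa Iyer is treated as also owning Dmitri Iyer's interest in Fairlane Group plc, giving 40% + 50% = 90%.
By parent–child attribution (R1), Rosa Iyer is treated as also owning Dmitri Iyer's interest in Redpoint Foods Inc, giving 75% + 25% = 100%.
Chain via Wildmere Pharma AG → Summit Textiles S.p.A. (R3): 100% × 67% × 25% = 16.75% of Brightpath Partners LP.
Chain via Fairlane Group plc → Cobalt Realty LP (R3): 90% × 89% × 49% = 39.249% of Brightpath Partners LP.
Chain via Redpoint Foods Inc. → Crosswind Services GmbH (R3): 100% × 83% × 12% = 9.96% of Brightpath Partners LP.
Aggregating (R2): 16.75% + 39.249% + 9.96% = 65.959%.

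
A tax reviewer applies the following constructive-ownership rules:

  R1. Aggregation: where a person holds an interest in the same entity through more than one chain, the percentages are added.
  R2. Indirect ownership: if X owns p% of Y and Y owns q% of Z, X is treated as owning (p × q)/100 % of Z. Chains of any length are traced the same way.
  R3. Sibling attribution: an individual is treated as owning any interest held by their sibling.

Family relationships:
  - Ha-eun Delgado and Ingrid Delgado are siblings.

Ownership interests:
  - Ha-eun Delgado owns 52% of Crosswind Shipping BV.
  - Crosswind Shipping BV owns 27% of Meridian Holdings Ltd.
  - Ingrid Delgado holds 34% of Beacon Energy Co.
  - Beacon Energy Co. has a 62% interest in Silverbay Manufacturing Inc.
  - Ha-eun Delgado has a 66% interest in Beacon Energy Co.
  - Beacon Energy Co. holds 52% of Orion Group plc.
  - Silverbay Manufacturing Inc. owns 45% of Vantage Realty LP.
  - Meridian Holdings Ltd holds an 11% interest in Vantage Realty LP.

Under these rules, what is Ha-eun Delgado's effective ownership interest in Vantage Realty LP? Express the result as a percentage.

By sibling attribution (R3), Ha-eun Delgado is treated as also owning Ingrid Delgado's interest in Beacon Energy Co, giving 66% + 34% = 100%.
Chain via Crosswind Shipping BV → Meridian Holdings Ltd (R2): 52% × 27% × 11% = 1.5444% of Vantage Realty LP.
Chain via Beacon Energy Co. → Silverbay Manufacturing Inc. (R2): 100% × 62% × 45% = 27.9% of Vantage Realty LP.
Aggregating (R1): 1.5444% + 27.9% = 29.4444%.

29.4444%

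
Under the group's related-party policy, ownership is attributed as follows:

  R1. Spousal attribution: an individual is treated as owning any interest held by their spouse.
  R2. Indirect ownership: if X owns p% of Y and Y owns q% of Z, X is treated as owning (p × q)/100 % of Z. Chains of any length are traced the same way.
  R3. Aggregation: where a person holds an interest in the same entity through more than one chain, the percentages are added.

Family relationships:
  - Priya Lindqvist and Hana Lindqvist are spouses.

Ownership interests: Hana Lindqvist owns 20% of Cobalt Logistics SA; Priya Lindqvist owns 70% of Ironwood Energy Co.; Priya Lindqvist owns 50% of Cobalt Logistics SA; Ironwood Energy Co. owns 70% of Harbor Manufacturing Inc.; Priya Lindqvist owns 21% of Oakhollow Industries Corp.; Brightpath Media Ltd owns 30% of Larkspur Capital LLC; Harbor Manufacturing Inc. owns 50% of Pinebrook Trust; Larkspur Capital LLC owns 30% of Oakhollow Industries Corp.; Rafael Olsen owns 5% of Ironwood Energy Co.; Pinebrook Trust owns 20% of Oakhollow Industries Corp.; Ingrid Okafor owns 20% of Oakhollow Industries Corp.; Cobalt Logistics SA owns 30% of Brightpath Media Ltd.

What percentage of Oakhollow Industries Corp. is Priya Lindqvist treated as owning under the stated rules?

By spousal attribution (R1), Priya Lindqvist is treated as also owning Hana Lindqvist's interest in Cobalt Logistics SA, giving 50% + 20% = 70%.
Chain via Cobalt Logistics SA → Brightpath Media Ltd → Larkspur Capital LLC (R2): 70% × 30% × 30% × 30% = 1.89% of Oakhollow Industries Corp.
Chain via Ironwood Energy Co. → Harbor Manufacturing Inc. → Pinebrook Trust (R2): 70% × 70% × 50% × 20% = 4.9% of Oakhollow Industries Corp.
Direct interest in Oakhollow Industries Corp: 21%.
Aggregating (R3): 1.89% + 4.9% + 21% = 27.79%.

27.79%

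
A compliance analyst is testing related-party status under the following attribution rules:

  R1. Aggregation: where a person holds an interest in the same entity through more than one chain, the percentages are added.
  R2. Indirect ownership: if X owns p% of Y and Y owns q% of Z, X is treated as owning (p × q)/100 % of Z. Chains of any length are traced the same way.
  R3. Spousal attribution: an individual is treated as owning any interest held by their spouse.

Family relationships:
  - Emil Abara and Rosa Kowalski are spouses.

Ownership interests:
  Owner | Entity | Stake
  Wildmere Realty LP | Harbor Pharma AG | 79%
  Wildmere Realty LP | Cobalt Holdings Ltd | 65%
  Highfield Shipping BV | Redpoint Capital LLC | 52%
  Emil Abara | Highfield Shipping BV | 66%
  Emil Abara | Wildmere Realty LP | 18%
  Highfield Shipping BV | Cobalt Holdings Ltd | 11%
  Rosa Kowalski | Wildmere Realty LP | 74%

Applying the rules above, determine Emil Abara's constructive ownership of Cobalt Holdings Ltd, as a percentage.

By spousal attribution (R3), Emil Abara is treated as also owning Rosa Kowalski's interest in Wildmere Realty LP, giving 18% + 74% = 92%.
Chain via Highfield Shipping BV (R2): 66% × 11% = 7.26% of Cobalt Holdings Ltd.
Chain via Wildmere Realty LP (R2): 92% × 65% = 59.8% of Cobalt Holdings Ltd.
Aggregating (R1): 7.26% + 59.8% = 67.06%.

67.06%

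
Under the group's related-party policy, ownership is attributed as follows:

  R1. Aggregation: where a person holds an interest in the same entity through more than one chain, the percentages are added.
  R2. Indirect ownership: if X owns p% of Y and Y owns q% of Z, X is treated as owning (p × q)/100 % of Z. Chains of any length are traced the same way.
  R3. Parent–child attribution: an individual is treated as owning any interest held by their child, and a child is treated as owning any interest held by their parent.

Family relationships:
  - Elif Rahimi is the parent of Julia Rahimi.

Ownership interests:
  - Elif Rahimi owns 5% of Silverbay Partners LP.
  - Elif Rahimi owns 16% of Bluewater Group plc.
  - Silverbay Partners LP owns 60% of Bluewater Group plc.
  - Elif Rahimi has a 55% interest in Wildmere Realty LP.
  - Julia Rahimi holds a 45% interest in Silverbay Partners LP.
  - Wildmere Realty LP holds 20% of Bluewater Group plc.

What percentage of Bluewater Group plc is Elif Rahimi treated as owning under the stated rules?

By parent–child attribution (R3), Elif Rahimi is treated as also owning Julia Rahimi's interest in Silverbay Partners LP, giving 5% + 45% = 50%.
Chain via Wildmere Realty LP (R2): 55% × 20% = 11% of Bluewater Group plc.
Chain via Silverbay Partners LP (R2): 50% × 60% = 30% of Bluewater Group plc.
Direct interest in Bluewater Group plc: 16%.
Aggregating (R1): 11% + 30% + 16% = 57%.

57%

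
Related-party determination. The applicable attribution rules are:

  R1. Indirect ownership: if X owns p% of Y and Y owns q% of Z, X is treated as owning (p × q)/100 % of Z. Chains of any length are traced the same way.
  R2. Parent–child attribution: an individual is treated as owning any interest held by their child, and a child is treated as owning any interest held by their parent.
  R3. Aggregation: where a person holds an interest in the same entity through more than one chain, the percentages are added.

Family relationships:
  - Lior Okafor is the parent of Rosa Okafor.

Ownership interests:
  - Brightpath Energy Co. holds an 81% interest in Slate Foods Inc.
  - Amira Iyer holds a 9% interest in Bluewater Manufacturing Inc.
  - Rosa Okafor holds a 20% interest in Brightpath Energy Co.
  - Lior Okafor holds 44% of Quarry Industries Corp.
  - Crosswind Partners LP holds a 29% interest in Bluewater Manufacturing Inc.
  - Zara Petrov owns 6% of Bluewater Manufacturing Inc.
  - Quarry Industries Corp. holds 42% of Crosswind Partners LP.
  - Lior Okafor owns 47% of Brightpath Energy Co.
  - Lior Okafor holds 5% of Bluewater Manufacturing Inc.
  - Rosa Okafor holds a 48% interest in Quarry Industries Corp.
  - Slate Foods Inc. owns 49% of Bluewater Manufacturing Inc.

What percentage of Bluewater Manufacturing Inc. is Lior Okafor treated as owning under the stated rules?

42.7979%

By parent–child attribution (R2), Lior Okafor is treated as also owning Rosa Okafor's interest in Brightpath Energy Co, giving 47% + 20% = 67%.
By parent–child attribution (R2), Lior Okafor is treated as also owning Rosa Okafor's interest in Quarry Industries Corp, giving 44% + 48% = 92%.
Chain via Brightpath Energy Co. → Slate Foods Inc. (R1): 67% × 81% × 49% = 26.5923% of Bluewater Manufacturing Inc.
Chain via Quarry Industries Corp. → Crosswind Partners LP (R1): 92% × 42% × 29% = 11.2056% of Bluewater Manufacturing Inc.
Direct interest in Bluewater Manufacturing Inc: 5%.
Aggregating (R3): 26.5923% + 11.2056% + 5% = 42.7979%.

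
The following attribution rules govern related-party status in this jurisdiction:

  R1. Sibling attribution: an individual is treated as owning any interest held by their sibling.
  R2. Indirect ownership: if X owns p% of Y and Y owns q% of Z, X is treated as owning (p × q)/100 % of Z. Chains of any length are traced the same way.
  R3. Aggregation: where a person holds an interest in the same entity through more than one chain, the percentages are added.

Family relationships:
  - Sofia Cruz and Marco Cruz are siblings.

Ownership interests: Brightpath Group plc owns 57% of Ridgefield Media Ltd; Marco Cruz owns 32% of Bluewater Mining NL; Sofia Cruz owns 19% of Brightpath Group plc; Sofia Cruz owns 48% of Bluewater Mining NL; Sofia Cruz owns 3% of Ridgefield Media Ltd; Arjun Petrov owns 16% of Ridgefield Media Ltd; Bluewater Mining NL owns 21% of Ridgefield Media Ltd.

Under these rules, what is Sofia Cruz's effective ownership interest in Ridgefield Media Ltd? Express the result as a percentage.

By sibling attribution (R1), Sofia Cruz is treated as also owning Marco Cruz's interest in Bluewater Mining NL, giving 48% + 32% = 80%.
Chain via Bluewater Mining NL (R2): 80% × 21% = 16.8% of Ridgefield Media Ltd.
Chain via Brightpath Group plc (R2): 19% × 57% = 10.83% of Ridgefield Media Ltd.
Direct interest in Ridgefield Media Ltd: 3%.
Aggregating (R3): 16.8% + 10.83% + 3% = 30.63%.

30.63%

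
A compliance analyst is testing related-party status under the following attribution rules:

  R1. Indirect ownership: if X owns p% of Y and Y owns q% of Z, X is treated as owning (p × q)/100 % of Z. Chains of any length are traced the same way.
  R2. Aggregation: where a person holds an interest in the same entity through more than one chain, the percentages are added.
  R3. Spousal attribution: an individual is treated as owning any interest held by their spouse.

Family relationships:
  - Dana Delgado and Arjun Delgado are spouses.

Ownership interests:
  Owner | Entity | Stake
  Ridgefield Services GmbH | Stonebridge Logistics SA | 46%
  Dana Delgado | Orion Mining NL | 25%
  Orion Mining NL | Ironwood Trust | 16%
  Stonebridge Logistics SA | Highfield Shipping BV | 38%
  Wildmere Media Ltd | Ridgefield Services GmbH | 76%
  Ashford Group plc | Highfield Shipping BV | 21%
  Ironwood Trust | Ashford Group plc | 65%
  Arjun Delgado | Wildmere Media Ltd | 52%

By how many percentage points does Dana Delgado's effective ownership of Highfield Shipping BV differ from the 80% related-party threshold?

By spousal attribution (R3), Dana Delgado is treated as owning Arjun Delgado's 52% interest in Wildmere Media Ltd.
Chain via Orion Mining NL → Ironwood Trust → Ashford Group plc (R1): 25% × 16% × 65% × 21% = 0.546% of Highfield Shipping BV.
Chain via Wildmere Media Ltd → Ridgefield Services GmbH → Stonebridge Logistics SA (R1): 52% × 76% × 46% × 38% = 6.908096% of Highfield Shipping BV.
Aggregating (R2): 0.546% + 6.908096% = 7.454096%.
7.454096% falls short of the 80% threshold by 72.545904 percentage points.

72.545904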